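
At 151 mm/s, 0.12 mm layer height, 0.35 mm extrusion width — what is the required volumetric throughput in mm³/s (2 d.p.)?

Extrusion cross-section = 0.12 × 0.35 = 0.042 mm².
Volumetric flow = 151 × 0.042 = 6.34 mm³/s.

6.34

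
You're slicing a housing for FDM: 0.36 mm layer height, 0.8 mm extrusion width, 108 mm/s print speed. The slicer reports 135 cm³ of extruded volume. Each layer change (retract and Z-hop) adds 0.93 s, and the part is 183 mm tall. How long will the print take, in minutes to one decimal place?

Bead cross-section: 0.36 × 0.8 → 0.288 mm².
Total extruded path = 135000/0.288 = 468750 mm.
Print-move time = 468750 / 108 = 4340.3 s.
Number of layers: 183 / 0.36 → 509 (rounded up).
Z-hop total = 509 × 0.93, so 473.37 s.
Total = 4340.3 + 473.37 = 4813.67 s = 80.2 minutes.

80.2 minutes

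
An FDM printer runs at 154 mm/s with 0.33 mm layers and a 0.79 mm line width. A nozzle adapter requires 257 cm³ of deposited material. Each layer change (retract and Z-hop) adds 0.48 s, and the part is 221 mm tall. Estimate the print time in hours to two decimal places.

Extrusion cross-section = 0.33 × 0.79, so 0.2607 mm².
Total extruded path = 257000/0.2607 = 985807.4 mm.
Time extruding = 985807.4 / 154, so 6401.3 s.
Number of layers: 221 / 0.33 → 670 (rounded up).
Z-hop total: 670 × 0.48 → 321.6 s.
Altogether 6401.3 + 321.6 = 6722.9 s, i.e. 1.87 hours.

1.87 hours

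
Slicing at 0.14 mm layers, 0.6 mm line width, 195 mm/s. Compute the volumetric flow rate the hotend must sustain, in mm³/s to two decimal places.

16.38

A = 0.14 × 0.6 = 0.084 mm².
Q = v·A = 195 × 0.084 = 16.38 mm³/s.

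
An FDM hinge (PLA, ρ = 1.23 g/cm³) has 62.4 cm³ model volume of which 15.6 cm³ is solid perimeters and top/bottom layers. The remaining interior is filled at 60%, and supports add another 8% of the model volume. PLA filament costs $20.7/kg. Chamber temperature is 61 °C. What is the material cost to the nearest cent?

Interior volume = 62.4 − 15.6 = 46.8 cm³.
Deposited infill: 0.60 × 46.8 → 28.08 cm³.
Support = 0.08 × 62.4, so 4.992 cm³.
Deposited volume = 15.6 + 28.08 + 4.992, so 48.672 cm³.
Mass = 48.672 × 1.23, so 59.86656 g.
Cost = 59.86656 g / 1000 × $20.7/kg = $1.24.

$1.24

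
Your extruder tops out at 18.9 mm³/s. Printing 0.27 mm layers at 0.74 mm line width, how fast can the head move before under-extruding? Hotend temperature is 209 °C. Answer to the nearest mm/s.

A = 0.27 × 0.74 = 0.1998 mm².
Max speed = 18.9 / 0.1998 = 94.59 ≈ 95 mm/s.

95 mm/s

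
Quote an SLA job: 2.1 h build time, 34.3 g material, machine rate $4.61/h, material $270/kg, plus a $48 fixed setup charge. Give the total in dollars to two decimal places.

Time charge = 4.61 × 2.1, so $9.681.
Feedstock cost: 270 × 34.3/1000 → $9.261.
Total = 9.681 + 9.261 + 48 = 66.942 ≈ $66.94.

$66.94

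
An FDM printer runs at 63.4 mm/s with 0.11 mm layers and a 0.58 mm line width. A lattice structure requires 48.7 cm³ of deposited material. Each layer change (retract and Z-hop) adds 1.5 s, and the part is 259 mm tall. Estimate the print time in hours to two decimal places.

4.33 hours

Bead cross-section = 0.11 × 0.58 = 0.0638 mm².
Total extruded path = 48700/0.0638 = 763322.9 mm.
Extrusion time = 763322.9 / 63.4, so 12039.8 s.
Layer count = ceil(259 / 0.11) = 2355.
Z-hop total = 2355 × 1.5, so 3532.5 s.
Total = 12039.8 + 3532.5 = 15572.3 s = 4.33 hours.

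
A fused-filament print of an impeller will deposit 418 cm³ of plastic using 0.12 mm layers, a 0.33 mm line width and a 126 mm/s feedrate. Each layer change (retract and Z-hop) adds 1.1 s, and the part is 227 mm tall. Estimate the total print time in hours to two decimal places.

Bead cross-section: 0.12 × 0.33 → 0.0396 mm².
Toolpath length = 418 cm³ / 0.0396 mm² = 418000 / 0.0396 = 10555555.6 mm.
Time extruding = 10555555.6 / 126, so 83774.3 s.
Number of layers: 227 / 0.12 → 1892 (rounded up).
Layer-change overhead = 1892 × 1.1 = 2081.2 s.
Total = 83774.3 + 2081.2 = 85855.5 s = 23.85 hours.

23.85 hours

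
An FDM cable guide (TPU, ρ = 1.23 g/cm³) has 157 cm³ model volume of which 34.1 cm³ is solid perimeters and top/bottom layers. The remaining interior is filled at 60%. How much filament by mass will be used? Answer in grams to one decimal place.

Volume inside the shell = 157 − 34.1, so 122.9 cm³.
Infill deposited = 0.60 × 122.9 = 73.74 cm³.
Total extruded = 34.1 + 73.74, so 107.84 cm³.
Mass: 107.84 × 1.23 → 132.6432 g.

132.6 g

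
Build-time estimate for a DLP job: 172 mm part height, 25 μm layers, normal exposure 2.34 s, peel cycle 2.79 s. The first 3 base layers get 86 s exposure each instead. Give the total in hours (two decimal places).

9.87 hours

Layer count = ceil(172 / 0.025) = 6880.
Bottom layers = 3 × (86 + 2.79), so 266.37 s.
Regular layers = 6877 × (2.34 + 2.79) = 35279.01 s.
Sum: 266.37 + 35279.01 = 35545.38 s → 9.87 hours.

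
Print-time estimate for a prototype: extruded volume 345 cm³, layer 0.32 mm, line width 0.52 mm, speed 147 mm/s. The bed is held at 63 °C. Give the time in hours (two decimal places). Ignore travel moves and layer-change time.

Bead cross-section: 0.32 × 0.52 → 0.1664 mm².
Path length: 345000 mm³ / 0.1664 mm² → 2073317.3 mm.
Print-move time = 2073317.3 / 147, so 14104.2 s.
That's 14104.2 s → 3.92 hours.

3.92 hours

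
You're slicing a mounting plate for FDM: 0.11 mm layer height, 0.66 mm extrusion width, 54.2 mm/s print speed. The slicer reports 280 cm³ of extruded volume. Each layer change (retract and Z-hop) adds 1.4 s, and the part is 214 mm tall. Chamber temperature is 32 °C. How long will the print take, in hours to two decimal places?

Extrusion cross-section = 0.11 × 0.66 = 0.0726 mm².
Total extruded path = 280000/0.0726 = 3856749.3 mm.
Extrusion time: 3856749.3 / 54.2 → 71157.7 s.
Layers = ⌈214/0.11⌉ = 1946.
Layer-change overhead = 1946 × 1.4 = 2724.4 s.
Altogether 71157.7 + 2724.4 = 73882.1 s, i.e. 20.52 hours.

20.52 hours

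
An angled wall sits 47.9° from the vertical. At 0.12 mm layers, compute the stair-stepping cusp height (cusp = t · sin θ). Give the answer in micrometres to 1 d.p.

89.0 μm

h_c = t·sin θ = 0.12 × 0.7420 = 0.08904 mm (89.0 μm).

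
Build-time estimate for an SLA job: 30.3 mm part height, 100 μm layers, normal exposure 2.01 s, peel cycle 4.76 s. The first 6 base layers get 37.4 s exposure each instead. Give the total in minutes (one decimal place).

Number of layers: 30.3 / 0.1 → 303 (rounded up).
Base layers = 6 × (37.4 + 4.76) = 252.96 s.
Normal layers: 297 × (2.01 + 4.76) → 2010.69 s.
Total = 252.96 + 2010.69 = 2263.65 s = 37.7 minutes.

37.7 minutes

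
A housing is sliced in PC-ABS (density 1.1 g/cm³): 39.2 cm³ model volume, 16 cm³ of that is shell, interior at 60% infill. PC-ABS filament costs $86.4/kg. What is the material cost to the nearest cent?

$2.84

Volume inside the shell = 39.2 − 16, so 23.2 cm³.
Deposited infill = 0.60 × 23.2 = 13.92 cm³.
Total extruded = 16 + 13.92 = 29.92 cm³.
Mass: 29.92 × 1.1 → 32.912 g.
At $86.4/kg: 32.912/1000 × 86.4 = $2.84.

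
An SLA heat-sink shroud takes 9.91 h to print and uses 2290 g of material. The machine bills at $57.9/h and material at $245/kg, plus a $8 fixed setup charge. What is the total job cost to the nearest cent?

$1142.84

Time charge = 57.9 × 9.91 = $573.789.
Feedstock cost = 245 × 2290/1000, so $561.05.
Total = 573.789 + 561.05 + 8 = 1142.839 ≈ $1142.84.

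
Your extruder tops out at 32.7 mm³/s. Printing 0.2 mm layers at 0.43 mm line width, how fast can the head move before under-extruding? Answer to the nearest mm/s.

Extrusion cross-section = 0.2 × 0.43, so 0.086 mm².
v_max = Q/A = 32.7/0.086 = 380.23 mm/s → 380 mm/s.

380 mm/s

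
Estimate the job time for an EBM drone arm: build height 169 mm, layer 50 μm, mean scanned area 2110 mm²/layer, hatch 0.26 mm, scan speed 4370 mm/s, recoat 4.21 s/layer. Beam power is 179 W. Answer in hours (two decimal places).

Layers = ⌈169/0.05⌉ = 3380.
Hatch length per layer: 2110 / 0.26 → 8115.4 mm.
Scan time per layer: 8115.4 / 4370 → 1.8571 s.
Time per layer = 1.8571 + 4.21 = 6.0671 s.
Build time = 3380 × 6.0671 = 20506.798 s = 5.70 hours.

5.70 hours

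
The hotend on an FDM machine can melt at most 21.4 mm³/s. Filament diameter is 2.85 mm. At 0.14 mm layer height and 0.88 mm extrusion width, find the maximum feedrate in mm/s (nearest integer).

Bead cross-section = 0.14 × 0.88 = 0.1232 mm².
Max speed = 21.4 / 0.1232 = 173.70 ≈ 174 mm/s.

174 mm/s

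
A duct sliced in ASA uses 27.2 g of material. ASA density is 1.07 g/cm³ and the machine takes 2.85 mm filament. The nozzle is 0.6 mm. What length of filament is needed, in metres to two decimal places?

3.98 m

Extruded volume: 27.2/1.07 = 25.4206 cm³ (25420.6 mm³).
Cross-section of 2.85 mm filament: π·(2.85/2)² = 6.3794 mm².
L = V/A = 25420.6/6.3794 = 3984.79 mm → 3.98 m.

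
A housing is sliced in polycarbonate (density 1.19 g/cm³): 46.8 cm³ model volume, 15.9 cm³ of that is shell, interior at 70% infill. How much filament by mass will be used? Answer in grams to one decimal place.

Interior volume = 46.8 − 15.9, so 30.9 cm³.
Deposited infill = 0.70 × 30.9 = 21.63 cm³.
Deposited volume = 15.9 + 21.63, so 37.53 cm³.
Mass = 37.53 × 1.19 = 44.6607 g.

44.7 g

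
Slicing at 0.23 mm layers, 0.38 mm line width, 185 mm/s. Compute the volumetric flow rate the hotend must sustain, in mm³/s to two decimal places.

16.17

Bead cross-section = 0.23 × 0.38 = 0.0874 mm².
Q = v·A = 185 × 0.0874 = 16.17 mm³/s.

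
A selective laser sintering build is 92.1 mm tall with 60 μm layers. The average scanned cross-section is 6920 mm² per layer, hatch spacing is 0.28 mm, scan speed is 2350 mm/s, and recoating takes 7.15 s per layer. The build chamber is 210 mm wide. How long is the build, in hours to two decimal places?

Layer count = ceil(92.1 / 0.06) = 1535.
Hatch length per layer: 6920 / 0.28 → 24714.3 mm.
Per-layer scan time: 24714.3 / 2350 → 10.5167 s.
Time per layer: 10.5167 + 7.15 → 17.6667 s.
Build time = 1535 × 17.6667 = 27118.3845 s = 7.53 hours.

7.53 hours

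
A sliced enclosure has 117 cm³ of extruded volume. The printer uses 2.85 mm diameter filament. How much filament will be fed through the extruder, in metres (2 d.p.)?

18.34 m

Cross-section of 2.85 mm filament: π·(2.85/2)² = 6.3794 mm².
L = 117000 mm³ / 6.3794 mm² = 18340.28 mm, i.e. 18.34 m.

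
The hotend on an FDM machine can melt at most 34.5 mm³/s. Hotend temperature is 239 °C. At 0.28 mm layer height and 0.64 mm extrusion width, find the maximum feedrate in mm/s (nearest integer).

193 mm/s

Bead cross-section = 0.28 × 0.64, so 0.1792 mm².
Max speed = 34.5 / 0.1792 = 192.52 ≈ 193 mm/s.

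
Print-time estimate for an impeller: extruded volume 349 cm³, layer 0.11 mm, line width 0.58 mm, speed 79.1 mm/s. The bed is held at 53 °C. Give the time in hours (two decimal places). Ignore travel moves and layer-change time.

19.21 hours

Extrusion cross-section = 0.11 × 0.58 = 0.0638 mm².
Total extruded path = 349000/0.0638 = 5470219.4 mm.
Extrusion time = 5470219.4 / 79.1 = 69155.7 s.
69155.7 s = 19.21 hours.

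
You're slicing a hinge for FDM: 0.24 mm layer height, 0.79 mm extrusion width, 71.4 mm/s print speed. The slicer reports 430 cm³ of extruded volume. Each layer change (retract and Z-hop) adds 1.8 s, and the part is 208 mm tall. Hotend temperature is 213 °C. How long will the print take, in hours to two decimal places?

9.26 hours

Bead cross-section = 0.24 × 0.79 = 0.1896 mm².
Total extruded path = 430000/0.1896 = 2267932.5 mm.
Print-move time = 2267932.5 / 71.4 = 31763.8 s.
Layers = ⌈208/0.24⌉ = 867.
Non-print overhead = 867 × 1.8 = 1560.6 s.
Altogether 31763.8 + 1560.6 = 33324.4 s, i.e. 9.26 hours.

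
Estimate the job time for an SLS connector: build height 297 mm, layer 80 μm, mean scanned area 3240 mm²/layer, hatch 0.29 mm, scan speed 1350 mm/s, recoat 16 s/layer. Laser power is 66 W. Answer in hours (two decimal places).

25.04 hours

Number of layers: 297 / 0.08 → 3713 (rounded up).
Per-layer scan distance = 3240 / 0.29, so 11172.4 mm.
Laser time per layer = 11172.4 / 1350 = 8.2759 s.
Layer cycle = 8.2759 + 16, so 24.2759 s.
Build time = 3713 × 24.2759 = 90136.4167 s = 25.04 hours.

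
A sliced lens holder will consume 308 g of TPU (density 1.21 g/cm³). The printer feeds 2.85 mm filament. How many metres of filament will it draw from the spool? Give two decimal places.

Extruded volume: 308/1.21 = 254.5455 cm³ (254545.5 mm³).
Cross-section of 2.85 mm filament: π·(2.85/2)² = 6.3794 mm².
L = V/A = 254545.5/6.3794 = 39901.17 mm → 39.90 m.

39.90 m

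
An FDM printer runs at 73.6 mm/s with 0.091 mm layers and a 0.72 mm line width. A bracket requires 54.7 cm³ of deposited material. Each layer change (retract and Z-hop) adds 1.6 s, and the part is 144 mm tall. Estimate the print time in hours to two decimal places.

Line area = 0.091 × 0.72, so 0.06552 mm².
Toolpath length = 54.7 cm³ / 0.06552 mm² = 54700 / 0.06552 = 834859.6 mm.
Print-move time = 834859.6 / 73.6, so 11343.2 s.
Layer count = ceil(144 / 0.091) = 1583.
Layer-change overhead = 1583 × 1.6, so 2532.8 s.
Total = 11343.2 + 2532.8 = 13876 s = 3.85 hours.

3.85 hours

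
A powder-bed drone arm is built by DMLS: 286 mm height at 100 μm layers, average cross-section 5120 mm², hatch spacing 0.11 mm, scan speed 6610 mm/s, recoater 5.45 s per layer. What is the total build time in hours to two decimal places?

9.92 hours

Number of layers: 286 / 0.1 → 2860 (rounded up).
Per-layer scan distance = 5120 / 0.11, so 46545.5 mm.
Scan time per layer = 46545.5 / 6610, so 7.0417 s.
Time per layer = 7.0417 + 5.45, so 12.4917 s.
2860 layers × 12.4917 s/layer = 35726.262 s, i.e. 9.92 hours.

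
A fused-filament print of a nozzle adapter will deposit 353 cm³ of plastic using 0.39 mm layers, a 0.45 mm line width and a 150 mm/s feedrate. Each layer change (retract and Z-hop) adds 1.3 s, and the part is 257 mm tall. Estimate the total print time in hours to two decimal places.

Line area = 0.39 × 0.45, so 0.1755 mm².
Path length: 353000 mm³ / 0.1755 mm² → 2011396 mm.
Time extruding = 2011396 / 150, so 13409.3 s.
Layer count = ceil(257 / 0.39) = 659.
Layer-change overhead = 659 × 1.3, so 856.7 s.
Altogether 13409.3 + 856.7 = 14266 s, i.e. 3.96 hours.

3.96 hours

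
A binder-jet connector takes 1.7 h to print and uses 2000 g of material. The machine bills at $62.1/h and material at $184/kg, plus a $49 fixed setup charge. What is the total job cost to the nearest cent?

$522.57

Machine cost: 62.1 × 1.7 → $105.57.
Feedstock cost = 184 × 2000/1000, so $368.00.
Adding setup: 105.57 + 368.00 + 49 → $522.57.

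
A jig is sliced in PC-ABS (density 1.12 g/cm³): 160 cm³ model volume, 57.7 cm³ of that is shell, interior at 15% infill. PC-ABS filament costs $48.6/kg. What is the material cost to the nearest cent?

Infill region = 160 − 57.7 = 102.3 cm³.
Infill volume = 0.15 × 102.3, so 15.345 cm³.
Total printed volume = 57.7 + 15.345, so 73.045 cm³.
Mass: 73.045 × 1.12 → 81.8104 g.
Cost = 81.8104 g / 1000 × $48.6/kg = $3.98.

$3.98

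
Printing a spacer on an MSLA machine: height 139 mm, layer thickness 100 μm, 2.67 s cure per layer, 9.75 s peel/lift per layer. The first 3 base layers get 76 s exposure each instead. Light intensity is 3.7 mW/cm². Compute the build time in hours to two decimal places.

Layer count = ceil(139 / 0.1) = 1390.
Burn-in layers: 3 × (76 + 9.75) → 257.25 s.
Remaining layers = 1387 × (2.67 + 9.75), so 17226.54 s.
Sum: 257.25 + 17226.54 = 17483.79 s → 4.86 hours.

4.86 hours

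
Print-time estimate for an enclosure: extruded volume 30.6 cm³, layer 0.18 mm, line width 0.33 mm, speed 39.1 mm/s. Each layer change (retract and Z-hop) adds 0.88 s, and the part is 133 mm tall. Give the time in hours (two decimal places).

Bead cross-section: 0.18 × 0.33 → 0.0594 mm².
Toolpath length = 30.6 cm³ / 0.0594 mm² = 30600 / 0.0594 = 515151.5 mm.
Time extruding = 515151.5 / 39.1, so 13175.2 s.
Layers = ⌈133/0.18⌉ = 739.
Layer-change overhead = 739 × 0.88, so 650.32 s.
Altogether 13175.2 + 650.32 = 13825.52 s, i.e. 3.84 hours.

3.84 hours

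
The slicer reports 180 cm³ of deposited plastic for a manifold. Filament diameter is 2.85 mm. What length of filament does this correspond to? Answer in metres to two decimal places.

28.22 m

Cross-section of 2.85 mm filament: π·(2.85/2)² = 6.3794 mm².
Length = 180 cm³ / 6.3794 mm² = 180000 / 6.3794 = 28215.82 mm = 28.22 m.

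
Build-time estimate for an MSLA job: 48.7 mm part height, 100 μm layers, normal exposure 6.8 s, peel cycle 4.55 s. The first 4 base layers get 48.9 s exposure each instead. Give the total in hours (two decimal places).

1.58 hours

Layers = ⌈48.7/0.1⌉ = 487.
Bottom layers: 4 × (48.9 + 4.55) → 213.8 s.
Remaining layers = 483 × (6.8 + 4.55), so 5482.05 s.
Sum: 213.8 + 5482.05 = 5695.85 s → 1.58 hours.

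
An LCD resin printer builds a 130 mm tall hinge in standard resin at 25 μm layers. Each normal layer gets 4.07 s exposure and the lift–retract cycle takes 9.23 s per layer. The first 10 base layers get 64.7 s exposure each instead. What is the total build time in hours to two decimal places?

19.38 hours

Number of layers: 130 / 0.025 → 5200 (rounded up).
Base layers: 10 × (64.7 + 9.23) → 739.3 s.
Regular layers: 5190 × (4.07 + 9.23) → 69027 s.
Total = 739.3 + 69027 = 69766.3 s = 19.38 hours.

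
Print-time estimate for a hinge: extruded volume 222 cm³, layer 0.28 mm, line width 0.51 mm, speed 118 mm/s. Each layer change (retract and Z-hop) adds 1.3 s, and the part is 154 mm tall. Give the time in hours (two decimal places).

3.86 hours

Bead cross-section = 0.28 × 0.51 = 0.1428 mm².
Toolpath length = 222 cm³ / 0.1428 mm² = 222000 / 0.1428 = 1554621.8 mm.
Extrusion time = 1554621.8 / 118, so 13174.8 s.
Number of layers: 154 / 0.28 → 550 (rounded up).
Layer-change overhead = 550 × 1.3, so 715 s.
Total = 13174.8 + 715 = 13889.8 s = 3.86 hours.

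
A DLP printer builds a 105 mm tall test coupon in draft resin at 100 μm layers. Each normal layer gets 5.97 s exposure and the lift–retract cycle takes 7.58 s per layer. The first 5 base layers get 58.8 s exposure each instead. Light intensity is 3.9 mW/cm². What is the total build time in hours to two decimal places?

4.03 hours

Number of layers: 105 / 0.1 → 1050 (rounded up).
Base layers: 5 × (58.8 + 7.58) → 331.9 s.
Normal layers: 1045 × (5.97 + 7.58) → 14159.75 s.
Total = 331.9 + 14159.75 = 14491.65 s = 4.03 hours.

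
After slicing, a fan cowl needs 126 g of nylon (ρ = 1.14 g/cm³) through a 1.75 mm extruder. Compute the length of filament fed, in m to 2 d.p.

Extruded volume: 126/1.14 = 110.5263 cm³ (110526.3 mm³).
A = π r² = π × 0.875² = 2.4053 mm².
L = V/A = 110526.3/2.4053 = 45951.15 mm → 45.95 m.

45.95 m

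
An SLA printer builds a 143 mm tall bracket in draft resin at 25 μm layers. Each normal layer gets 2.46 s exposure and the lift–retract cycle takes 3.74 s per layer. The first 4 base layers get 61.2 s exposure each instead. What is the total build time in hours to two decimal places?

9.92 hours

Layer count = ceil(143 / 0.025) = 5720.
Burn-in layers = 4 × (61.2 + 3.74), so 259.76 s.
Remaining layers = 5716 × (2.46 + 3.74), so 35439.2 s.
Total = 259.76 + 35439.2 = 35698.96 s = 9.92 hours.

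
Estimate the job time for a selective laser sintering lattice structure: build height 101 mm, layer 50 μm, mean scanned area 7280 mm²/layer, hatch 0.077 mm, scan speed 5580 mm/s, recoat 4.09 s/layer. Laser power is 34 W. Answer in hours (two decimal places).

Layer count = ceil(101 / 0.05) = 2020.
Hatch length per layer = 7280 / 0.077 = 94545.5 mm.
Per-layer scan time = 94545.5 / 5580 = 16.9436 s.
Per-layer time = 16.9436 + 4.09, so 21.0336 s.
Build time = 2020 × 21.0336 = 42487.872 s = 11.80 hours.

11.80 hours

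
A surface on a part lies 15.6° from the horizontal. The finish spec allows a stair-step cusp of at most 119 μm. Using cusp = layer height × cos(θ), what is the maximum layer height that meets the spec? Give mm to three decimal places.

cos(15.6°) = 0.9632; t_max = 0.119/0.9632 = 0.124 mm.

0.124 mm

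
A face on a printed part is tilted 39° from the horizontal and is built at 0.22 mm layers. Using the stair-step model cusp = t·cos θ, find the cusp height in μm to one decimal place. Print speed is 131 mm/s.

171.0 μm

cos(39°) = 0.7771, so cusp = 0.22 × 0.7771 = 0.170962 mm → 171.0 μm.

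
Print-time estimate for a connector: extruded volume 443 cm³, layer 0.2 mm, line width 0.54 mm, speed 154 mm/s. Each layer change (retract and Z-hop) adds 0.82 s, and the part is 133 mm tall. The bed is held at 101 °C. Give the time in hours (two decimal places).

Line area = 0.2 × 0.54, so 0.108 mm².
Path length: 443000 mm³ / 0.108 mm² → 4101851.9 mm.
Time extruding = 4101851.9 / 154, so 26635.4 s.
Layer count = ceil(133 / 0.2) = 665.
Z-hop total: 665 × 0.82 → 545.3 s.
Total = 26635.4 + 545.3 = 27180.7 s = 7.55 hours.

7.55 hours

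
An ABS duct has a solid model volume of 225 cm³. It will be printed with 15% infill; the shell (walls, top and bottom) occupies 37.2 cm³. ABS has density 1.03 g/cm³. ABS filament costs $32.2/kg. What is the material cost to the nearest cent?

Volume inside the shell = 225 − 37.2 = 187.8 cm³.
Infill deposited = 0.15 × 187.8 = 28.17 cm³.
Total extruded: 37.2 + 28.17 → 65.37 cm³.
Mass: 65.37 × 1.03 → 67.3311 g.
At $32.2/kg: 67.3311/1000 × 32.2 = $2.17.

$2.17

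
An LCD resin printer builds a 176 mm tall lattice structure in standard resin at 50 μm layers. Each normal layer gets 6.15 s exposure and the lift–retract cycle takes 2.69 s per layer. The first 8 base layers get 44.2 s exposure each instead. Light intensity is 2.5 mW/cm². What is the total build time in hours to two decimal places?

8.73 hours

Number of layers: 176 / 0.05 → 3520 (rounded up).
Burn-in layers = 8 × (44.2 + 2.69) = 375.12 s.
Normal layers = 3512 × (6.15 + 2.69) = 31046.08 s.
Sum: 375.12 + 31046.08 = 31421.2 s → 8.73 hours.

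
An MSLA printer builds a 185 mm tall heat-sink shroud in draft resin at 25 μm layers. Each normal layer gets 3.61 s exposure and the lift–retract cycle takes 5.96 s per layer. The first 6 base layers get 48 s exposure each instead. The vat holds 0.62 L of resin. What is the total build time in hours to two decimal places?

Layers = ⌈185/0.025⌉ = 7400.
Base layers = 6 × (48 + 5.96) = 323.76 s.
Normal layers: 7394 × (3.61 + 5.96) → 70760.58 s.
Total = 323.76 + 70760.58 = 71084.34 s = 19.75 hours.

19.75 hours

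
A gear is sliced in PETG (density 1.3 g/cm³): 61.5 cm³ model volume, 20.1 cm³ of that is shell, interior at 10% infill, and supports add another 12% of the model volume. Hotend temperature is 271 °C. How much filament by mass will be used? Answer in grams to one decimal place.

Infill region = 61.5 − 20.1, so 41.4 cm³.
Infill volume: 0.10 × 41.4 → 4.14 cm³.
Support = 0.12 × 61.5 = 7.38 cm³.
Total extruded: 20.1 + 4.14 + 7.38 → 31.62 cm³.
Mass = 31.62 × 1.3 = 41.106 g.

41.1 g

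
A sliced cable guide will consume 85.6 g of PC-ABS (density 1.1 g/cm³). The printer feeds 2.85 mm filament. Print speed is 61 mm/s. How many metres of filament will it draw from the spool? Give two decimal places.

12.20 m

Volume = 85.6 g / 1.1 g·cm⁻³ = 77.8182 cm³ = 77818.2 mm³.
Filament cross-section = π × (2.85/2)² = 6.3794 mm².
L = V/A = 77818.2/6.3794 = 12198.36 mm → 12.20 m.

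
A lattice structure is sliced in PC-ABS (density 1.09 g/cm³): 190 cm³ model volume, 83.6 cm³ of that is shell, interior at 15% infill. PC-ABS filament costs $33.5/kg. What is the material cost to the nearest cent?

Infill region: 190 − 83.6 → 106.4 cm³.
Infill deposited: 0.15 × 106.4 → 15.96 cm³.
Deposited volume: 83.6 + 15.96 → 99.56 cm³.
Mass: 99.56 × 1.09 → 108.5204 g.
Cost = 108.5204 g / 1000 × $33.5/kg = $3.64.

$3.64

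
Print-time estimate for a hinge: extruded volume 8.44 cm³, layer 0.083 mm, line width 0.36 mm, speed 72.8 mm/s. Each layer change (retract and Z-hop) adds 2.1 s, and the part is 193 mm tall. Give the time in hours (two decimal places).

2.43 hours

Line area = 0.083 × 0.36, so 0.02988 mm².
Toolpath length = 8.44 cm³ / 0.02988 mm² = 8440 / 0.02988 = 282463.2 mm.
Extrusion time = 282463.2 / 72.8 = 3880 s.
Layers = ⌈193/0.083⌉ = 2326.
Z-hop total = 2326 × 2.1, so 4884.6 s.
Total = 3880 + 4884.6 = 8764.6 s = 2.43 hours.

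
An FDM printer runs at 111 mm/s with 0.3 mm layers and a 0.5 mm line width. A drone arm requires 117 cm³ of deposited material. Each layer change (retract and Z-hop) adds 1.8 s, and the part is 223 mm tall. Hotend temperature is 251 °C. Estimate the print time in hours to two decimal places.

Bead cross-section = 0.3 × 0.5 = 0.15 mm².
Path length: 117000 mm³ / 0.15 mm² → 780000 mm.
Time extruding: 780000 / 111 → 7027 s.
Layers = ⌈223/0.3⌉ = 744.
Z-hop total = 744 × 1.8, so 1339.2 s.
Altogether 7027 + 1339.2 = 8366.2 s, i.e. 2.32 hours.

2.32 hours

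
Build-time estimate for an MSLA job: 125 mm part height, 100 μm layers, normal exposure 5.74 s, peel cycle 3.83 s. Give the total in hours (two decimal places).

Layers = ⌈125/0.1⌉ = 1250.
Per-layer time: 5.74 + 3.83 → 9.57 s.
Total = 1250 × 9.57 = 11962.5 s = 3.32 hours.

3.32 hours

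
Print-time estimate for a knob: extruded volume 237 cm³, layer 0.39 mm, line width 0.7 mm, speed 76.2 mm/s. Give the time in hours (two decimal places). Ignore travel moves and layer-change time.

Extrusion cross-section: 0.39 × 0.7 → 0.273 mm².
Toolpath length = 237 cm³ / 0.273 mm² = 237000 / 0.273 = 868131.9 mm.
Print-move time = 868131.9 / 76.2 = 11392.8 s.
Converting: 11392.8 s = 3.16 hours.

3.16 hours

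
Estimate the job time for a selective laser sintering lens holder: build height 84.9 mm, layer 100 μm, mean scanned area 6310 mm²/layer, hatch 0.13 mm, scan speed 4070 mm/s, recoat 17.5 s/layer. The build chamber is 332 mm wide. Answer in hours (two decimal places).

Layers = ⌈84.9/0.1⌉ = 849.
Per-layer scan distance = 6310 / 0.13, so 48538.5 mm.
Scan time per layer: 48538.5 / 4070 → 11.9259 s.
Per-layer time: 11.9259 + 17.5 → 29.4259 s.
849 layers × 29.4259 s/layer = 24982.5891 s, i.e. 6.94 hours.

6.94 hours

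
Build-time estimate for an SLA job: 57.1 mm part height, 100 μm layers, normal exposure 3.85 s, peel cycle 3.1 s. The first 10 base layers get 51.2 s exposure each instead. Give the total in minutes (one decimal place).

74.0 minutes

Number of layers: 57.1 / 0.1 → 571 (rounded up).
Base layers: 10 × (51.2 + 3.1) → 543 s.
Normal layers = 561 × (3.85 + 3.1), so 3898.95 s.
Sum: 543 + 3898.95 = 4441.95 s → 74.0 minutes.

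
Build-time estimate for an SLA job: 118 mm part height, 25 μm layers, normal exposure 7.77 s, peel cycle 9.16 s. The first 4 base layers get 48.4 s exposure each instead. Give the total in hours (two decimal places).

22.24 hours

Layer count = ceil(118 / 0.025) = 4720.
Base layers = 4 × (48.4 + 9.16) = 230.24 s.
Regular layers = 4716 × (7.77 + 9.16) = 79841.88 s.
Total = 230.24 + 79841.88 = 80072.12 s = 22.24 hours.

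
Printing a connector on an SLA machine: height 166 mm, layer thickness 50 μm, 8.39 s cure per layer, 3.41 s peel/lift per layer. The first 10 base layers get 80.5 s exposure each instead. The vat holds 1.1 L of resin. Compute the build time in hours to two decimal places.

Layer count = ceil(166 / 0.05) = 3320.
Bottom layers: 10 × (80.5 + 3.41) → 839.1 s.
Normal layers = 3310 × (8.39 + 3.41) = 39058 s.
Total = 839.1 + 39058 = 39897.1 s = 11.08 hours.

11.08 hours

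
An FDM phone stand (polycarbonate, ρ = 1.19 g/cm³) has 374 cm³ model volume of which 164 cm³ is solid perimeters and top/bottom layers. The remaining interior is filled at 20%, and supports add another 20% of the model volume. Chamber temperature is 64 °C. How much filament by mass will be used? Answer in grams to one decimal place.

Infill region = 374 − 164 = 210 cm³.
Infill volume = 0.20 × 210, so 42 cm³.
Support: 0.20 × 374 → 74.8 cm³.
Deposited volume = 164 + 42 + 74.8 = 280.8 cm³.
Mass = 280.8 × 1.19, so 334.152 g.

334.2 g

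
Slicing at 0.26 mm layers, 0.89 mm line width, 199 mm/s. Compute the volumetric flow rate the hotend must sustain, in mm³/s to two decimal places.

46.05

Bead cross-section = 0.26 × 0.89, so 0.2314 mm².
Volumetric flow = 199 × 0.2314 = 46.05 mm³/s.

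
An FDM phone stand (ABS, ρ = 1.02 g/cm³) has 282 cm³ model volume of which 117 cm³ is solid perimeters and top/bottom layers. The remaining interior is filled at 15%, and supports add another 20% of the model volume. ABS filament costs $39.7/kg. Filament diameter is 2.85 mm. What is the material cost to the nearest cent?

Interior volume: 282 − 117 → 165 cm³.
Infill deposited = 0.15 × 165, so 24.75 cm³.
Support: 0.20 × 282 → 56.4 cm³.
Total printed volume = 117 + 24.75 + 56.4, so 198.15 cm³.
Mass = 198.15 × 1.02, so 202.113 g.
At $39.7/kg: 202.113/1000 × 39.7 = $8.02.

$8.02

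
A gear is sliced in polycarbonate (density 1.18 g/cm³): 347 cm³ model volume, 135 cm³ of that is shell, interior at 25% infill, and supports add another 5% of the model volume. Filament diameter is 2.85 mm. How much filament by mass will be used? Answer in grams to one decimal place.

242.3 g

Interior volume: 347 − 135 → 212 cm³.
Infill volume: 0.25 × 212 → 53 cm³.
Support = 0.05 × 347 = 17.35 cm³.
Deposited volume: 135 + 53 + 17.35 → 205.35 cm³.
Mass: 205.35 × 1.18 → 242.313 g.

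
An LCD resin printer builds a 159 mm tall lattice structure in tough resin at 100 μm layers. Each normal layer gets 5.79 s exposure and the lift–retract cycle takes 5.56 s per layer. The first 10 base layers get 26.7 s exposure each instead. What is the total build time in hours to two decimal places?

5.07 hours

Layer count = ceil(159 / 0.1) = 1590.
Bottom layers = 10 × (26.7 + 5.56), so 322.6 s.
Remaining layers = 1580 × (5.79 + 5.56), so 17933 s.
Total = 322.6 + 17933 = 18255.6 s = 5.07 hours.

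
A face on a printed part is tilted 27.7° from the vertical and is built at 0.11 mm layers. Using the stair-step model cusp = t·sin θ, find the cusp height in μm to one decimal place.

51.1 μm

Cusp = layer height × sin(27.7°) = 0.11 × 0.4648 = 0.051128 mm = 51.1 μm.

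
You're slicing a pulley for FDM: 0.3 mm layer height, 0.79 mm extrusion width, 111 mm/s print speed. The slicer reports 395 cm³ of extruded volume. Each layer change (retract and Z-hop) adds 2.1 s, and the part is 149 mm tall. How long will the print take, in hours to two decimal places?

Extrusion cross-section = 0.3 × 0.79 = 0.237 mm².
Path length: 395000 mm³ / 0.237 mm² → 1666666.7 mm.
Extrusion time = 1666666.7 / 111 = 15015 s.
Layers = ⌈149/0.3⌉ = 497.
Non-print overhead = 497 × 2.1 = 1043.7 s.
Total = 15015 + 1043.7 = 16058.7 s = 4.46 hours.

4.46 hours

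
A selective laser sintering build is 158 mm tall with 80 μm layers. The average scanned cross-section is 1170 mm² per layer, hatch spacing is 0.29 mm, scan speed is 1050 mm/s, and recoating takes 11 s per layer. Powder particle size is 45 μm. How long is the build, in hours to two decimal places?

8.14 hours

Layers = ⌈158/0.08⌉ = 1975.
Hatch length per layer: 1170 / 0.29 → 4034.5 mm.
Laser time per layer: 4034.5 / 1050 → 3.8424 s.
Per-layer time: 3.8424 + 11 → 14.8424 s.
Total: 1975 × 14.8424 s = 29313.74 s → 8.14 hours.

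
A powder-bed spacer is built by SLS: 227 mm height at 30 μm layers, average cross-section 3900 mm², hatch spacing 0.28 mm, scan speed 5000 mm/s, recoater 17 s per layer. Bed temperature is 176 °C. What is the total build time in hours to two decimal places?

Number of layers: 227 / 0.03 → 7567 (rounded up).
Per-layer scan distance = 3900 / 0.28 = 13928.6 mm.
Laser time per layer = 13928.6 / 5000 = 2.7857 s.
Layer cycle: 2.7857 + 17 → 19.7857 s.
7567 layers × 19.7857 s/layer = 149718.3919 s, i.e. 41.59 hours.

41.59 hours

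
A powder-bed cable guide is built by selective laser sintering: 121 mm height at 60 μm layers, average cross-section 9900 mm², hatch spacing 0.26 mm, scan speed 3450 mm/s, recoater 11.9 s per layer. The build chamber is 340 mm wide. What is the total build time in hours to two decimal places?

Number of layers: 121 / 0.06 → 2017 (rounded up).
Per-layer scan distance = 9900 / 0.26 = 38076.9 mm.
Laser time per layer = 38076.9 / 3450 = 11.0368 s.
Per-layer time = 11.0368 + 11.9 = 22.9368 s.
2017 layers × 22.9368 s/layer = 46263.5256 s, i.e. 12.85 hours.

12.85 hours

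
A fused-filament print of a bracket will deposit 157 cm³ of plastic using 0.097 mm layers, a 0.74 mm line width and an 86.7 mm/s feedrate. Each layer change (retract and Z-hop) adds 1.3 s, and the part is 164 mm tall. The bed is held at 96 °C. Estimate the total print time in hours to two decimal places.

7.62 hours

Line area = 0.097 × 0.74 = 0.07178 mm².
Path length: 157000 mm³ / 0.07178 mm² → 2187238.8 mm.
Extrusion time = 2187238.8 / 86.7 = 25227.7 s.
Number of layers: 164 / 0.097 → 1691 (rounded up).
Non-print overhead = 1691 × 1.3 = 2198.3 s.
Total = 25227.7 + 2198.3 = 27426 s = 7.62 hours.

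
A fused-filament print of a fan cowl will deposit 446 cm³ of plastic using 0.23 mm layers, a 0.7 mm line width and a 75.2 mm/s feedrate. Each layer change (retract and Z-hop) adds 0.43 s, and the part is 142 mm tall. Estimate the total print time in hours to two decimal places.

10.31 hours

Bead cross-section = 0.23 × 0.7 = 0.161 mm².
Path length: 446000 mm³ / 0.161 mm² → 2770186.3 mm.
Time extruding = 2770186.3 / 75.2, so 36837.6 s.
Number of layers: 142 / 0.23 → 618 (rounded up).
Non-print overhead = 618 × 0.43, so 265.74 s.
Total = 36837.6 + 265.74 = 37103.34 s = 10.31 hours.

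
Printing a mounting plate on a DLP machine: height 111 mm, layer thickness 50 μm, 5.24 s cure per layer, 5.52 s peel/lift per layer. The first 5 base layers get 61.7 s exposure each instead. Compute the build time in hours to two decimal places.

Layers = ⌈111/0.05⌉ = 2220.
Base layers = 5 × (61.7 + 5.52), so 336.1 s.
Remaining layers = 2215 × (5.24 + 5.52) = 23833.4 s.
Sum: 336.1 + 23833.4 = 24169.5 s → 6.71 hours.

6.71 hours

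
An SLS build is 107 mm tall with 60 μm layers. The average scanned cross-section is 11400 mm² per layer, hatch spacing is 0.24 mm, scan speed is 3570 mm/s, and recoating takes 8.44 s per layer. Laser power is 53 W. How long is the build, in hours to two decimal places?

10.78 hours

Layer count = ceil(107 / 0.06) = 1784.
Scan path per layer: 11400 / 0.24 → 47500 mm.
Laser time per layer = 47500 / 3570 = 13.3053 s.
Per-layer time = 13.3053 + 8.44, so 21.7453 s.
1784 layers × 21.7453 s/layer = 38793.6152 s, i.e. 10.78 hours.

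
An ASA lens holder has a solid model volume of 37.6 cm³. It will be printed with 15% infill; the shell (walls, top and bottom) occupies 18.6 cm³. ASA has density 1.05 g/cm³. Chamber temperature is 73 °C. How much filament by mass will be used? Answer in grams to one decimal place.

Infill region: 37.6 − 18.6 → 19 cm³.
Infill volume = 0.15 × 19 = 2.85 cm³.
Total extruded: 18.6 + 2.85 → 21.45 cm³.
Mass: 21.45 × 1.05 → 22.5225 g.

22.5 g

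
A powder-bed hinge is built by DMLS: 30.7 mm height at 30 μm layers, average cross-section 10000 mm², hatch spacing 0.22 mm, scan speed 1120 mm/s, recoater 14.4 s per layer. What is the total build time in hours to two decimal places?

Number of layers: 30.7 / 0.03 → 1024 (rounded up).
Per-layer scan distance = 10000 / 0.22, so 45454.5 mm.
Laser time per layer = 45454.5 / 1120 = 40.5844 s.
Time per layer = 40.5844 + 14.4 = 54.9844 s.
Build time = 1024 × 54.9844 = 56304.0256 s = 15.64 hours.

15.64 hours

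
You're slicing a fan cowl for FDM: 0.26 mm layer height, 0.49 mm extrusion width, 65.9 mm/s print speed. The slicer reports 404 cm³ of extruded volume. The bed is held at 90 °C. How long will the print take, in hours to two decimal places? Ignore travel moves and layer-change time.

Bead cross-section: 0.26 × 0.49 → 0.1274 mm².
Path length: 404000 mm³ / 0.1274 mm² → 3171114.6 mm.
Time extruding: 3171114.6 / 65.9 → 48120.1 s.
Converting: 48120.1 s = 13.37 hours.

13.37 hours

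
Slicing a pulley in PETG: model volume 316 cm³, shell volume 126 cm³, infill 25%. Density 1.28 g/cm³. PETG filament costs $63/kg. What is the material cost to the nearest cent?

$13.99

Interior volume = 316 − 126 = 190 cm³.
Infill volume = 0.25 × 190, so 47.5 cm³.
Total extruded = 126 + 47.5 = 173.5 cm³.
Mass = 173.5 × 1.28 = 222.08 g.
Cost = 222.08 g / 1000 × $63/kg = $13.99.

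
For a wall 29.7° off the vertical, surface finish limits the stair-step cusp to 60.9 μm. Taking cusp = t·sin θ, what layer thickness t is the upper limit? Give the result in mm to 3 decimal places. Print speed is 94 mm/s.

0.123 mm

t = h_c / sin θ = 0.0609 / 0.4955 = 0.123 mm.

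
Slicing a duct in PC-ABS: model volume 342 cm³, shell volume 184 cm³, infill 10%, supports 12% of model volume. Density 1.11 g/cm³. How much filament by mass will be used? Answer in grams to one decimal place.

267.3 g

Interior volume = 342 − 184, so 158 cm³.
Infill deposited = 0.10 × 158, so 15.8 cm³.
Support = 0.12 × 342 = 41.04 cm³.
Total extruded = 184 + 15.8 + 41.04, so 240.84 cm³.
Mass: 240.84 × 1.11 → 267.3324 g.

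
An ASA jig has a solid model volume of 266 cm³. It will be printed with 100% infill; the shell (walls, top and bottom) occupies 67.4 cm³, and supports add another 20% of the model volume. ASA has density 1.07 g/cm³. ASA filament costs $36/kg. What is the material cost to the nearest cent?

$12.30

Interior volume = 266 − 67.4 = 198.6 cm³.
Deposited infill = 1.00 × 198.6, so 198.6 cm³.
Support = 0.20 × 266 = 53.2 cm³.
Deposited volume = 67.4 + 198.6 + 53.2 = 319.2 cm³.
Mass = 319.2 × 1.07, so 341.544 g.
At $36/kg: 341.544/1000 × 36 = $12.30.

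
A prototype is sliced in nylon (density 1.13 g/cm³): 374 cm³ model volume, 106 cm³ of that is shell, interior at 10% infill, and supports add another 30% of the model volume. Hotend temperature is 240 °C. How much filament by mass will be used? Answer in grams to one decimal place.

276.9 g

Volume inside the shell: 374 − 106 → 268 cm³.
Infill volume = 0.10 × 268, so 26.8 cm³.
Support: 0.30 × 374 → 112.2 cm³.
Total extruded = 106 + 26.8 + 112.2 = 245 cm³.
Mass: 245 × 1.13 → 276.85 g.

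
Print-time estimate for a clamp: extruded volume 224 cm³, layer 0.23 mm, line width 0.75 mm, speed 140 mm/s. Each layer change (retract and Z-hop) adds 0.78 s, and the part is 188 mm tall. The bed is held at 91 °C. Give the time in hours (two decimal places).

2.75 hours

Bead cross-section: 0.23 × 0.75 → 0.1725 mm².
Toolpath length = 224 cm³ / 0.1725 mm² = 224000 / 0.1725 = 1298550.7 mm.
Print-move time: 1298550.7 / 140 → 9275.4 s.
Number of layers: 188 / 0.23 → 818 (rounded up).
Layer-change overhead = 818 × 0.78 = 638.04 s.
Altogether 9275.4 + 638.04 = 9913.44 s, i.e. 2.75 hours.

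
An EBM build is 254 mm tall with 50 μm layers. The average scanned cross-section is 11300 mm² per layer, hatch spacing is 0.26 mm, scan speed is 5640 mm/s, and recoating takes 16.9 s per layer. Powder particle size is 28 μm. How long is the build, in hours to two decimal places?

34.72 hours

Layers = ⌈254/0.05⌉ = 5080.
Per-layer scan distance = 11300 / 0.26 = 43461.5 mm.
Beam time per layer = 43461.5 / 5640 = 7.7059 s.
Per-layer time = 7.7059 + 16.9, so 24.6059 s.
Build time = 5080 × 24.6059 = 124997.972 s = 34.72 hours.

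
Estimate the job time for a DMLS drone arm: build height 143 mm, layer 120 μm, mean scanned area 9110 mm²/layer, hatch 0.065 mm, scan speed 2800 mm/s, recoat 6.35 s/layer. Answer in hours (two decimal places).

Number of layers: 143 / 0.12 → 1192 (rounded up).
Scan path per layer = 9110 / 0.065 = 140153.8 mm.
Scan time per layer = 140153.8 / 2800 = 50.0549 s.
Time per layer: 50.0549 + 6.35 → 56.4049 s.
Build time = 1192 × 56.4049 = 67234.6408 s = 18.68 hours.

18.68 hours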